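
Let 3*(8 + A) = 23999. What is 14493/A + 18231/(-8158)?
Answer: -82386543/195588050 ≈ -0.42122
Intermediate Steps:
A = 23975/3 (A = -8 + (1/3)*23999 = -8 + 23999/3 = 23975/3 ≈ 7991.7)
14493/A + 18231/(-8158) = 14493/(23975/3) + 18231/(-8158) = 14493*(3/23975) + 18231*(-1/8158) = 43479/23975 - 18231/8158 = -82386543/195588050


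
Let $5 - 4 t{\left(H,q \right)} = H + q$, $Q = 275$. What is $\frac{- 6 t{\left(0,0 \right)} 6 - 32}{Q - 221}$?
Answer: $- \frac{77}{54} \approx -1.4259$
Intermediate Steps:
$t{\left(H,q \right)} = \frac{5}{4} - \frac{H}{4} - \frac{q}{4}$ ($t{\left(H,q \right)} = \frac{5}{4} - \frac{H + q}{4} = \frac{5}{4} - \left(\frac{H}{4} + \frac{q}{4}\right) = \frac{5}{4} - \frac{H}{4} - \frac{q}{4}$)
$\frac{- 6 t{\left(0,0 \right)} 6 - 32}{Q - 221} = \frac{- 6 \left(\frac{5}{4} - 0 - 0\right) 6 - 32}{275 - 221} = \frac{- 6 \left(\frac{5}{4} + 0 + 0\right) 6 - 32}{54} = \left(\left(-6\right) \frac{5}{4} \cdot 6 - 32\right) \frac{1}{54} = \left(\left(- \frac{15}{2}\right) 6 - 32\right) \frac{1}{54} = \left(-45 - 32\right) \frac{1}{54} = \left(-77\right) \frac{1}{54} = - \frac{77}{54}$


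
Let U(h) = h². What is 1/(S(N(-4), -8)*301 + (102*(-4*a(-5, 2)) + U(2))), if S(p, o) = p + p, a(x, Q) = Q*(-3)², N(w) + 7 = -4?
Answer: -1/13962 ≈ -7.1623e-5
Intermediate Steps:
N(w) = -11 (N(w) = -7 - 4 = -11)
a(x, Q) = 9*Q (a(x, Q) = Q*9 = 9*Q)
S(p, o) = 2*p
1/(S(N(-4), -8)*301 + (102*(-4*a(-5, 2)) + U(2))) = 1/((2*(-11))*301 + (102*(-36*2) + 2²)) = 1/(-22*301 + (102*(-4*18) + 4)) = 1/(-6622 + (102*(-72) + 4)) = 1/(-6622 + (-7344 + 4)) = 1/(-6622 - 7340) = 1/(-13962) = -1/13962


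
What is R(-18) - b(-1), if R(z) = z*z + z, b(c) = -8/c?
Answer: 298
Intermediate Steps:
R(z) = z + z**2 (R(z) = z**2 + z = z + z**2)
R(-18) - b(-1) = -18*(1 - 18) - (-8)/(-1) = -18*(-17) - (-8)*(-1) = 306 - 1*8 = 306 - 8 = 298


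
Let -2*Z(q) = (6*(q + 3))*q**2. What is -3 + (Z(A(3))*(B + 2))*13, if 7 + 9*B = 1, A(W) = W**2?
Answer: -50547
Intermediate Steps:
B = -2/3 (B = -7/9 + (1/9)*1 = -7/9 + 1/9 = -2/3 ≈ -0.66667)
Z(q) = -q**2*(18 + 6*q)/2 (Z(q) = -6*(q + 3)*q**2/2 = -6*(3 + q)*q**2/2 = -(18 + 6*q)*q**2/2 = -q**2*(18 + 6*q)/2)
-3 + (Z(A(3))*(B + 2))*13 = -3 + ((3*(3**2)**2*(-3 - 1*3**2))*(-2/3 + 2))*13 = -3 + ((3*9**2*(-3 - 1*9))*(4/3))*13 = -3 + ((3*81*(-3 - 9))*(4/3))*13 = -3 + ((3*81*(-12))*(4/3))*13 = -3 - 2916*4/3*13 = -3 - 3888*13 = -3 - 50544 = -50547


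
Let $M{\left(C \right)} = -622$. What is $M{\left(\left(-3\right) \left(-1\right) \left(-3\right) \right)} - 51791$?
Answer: $-52413$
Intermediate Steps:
$M{\left(\left(-3\right) \left(-1\right) \left(-3\right) \right)} - 51791 = -622 - 51791 = -52413$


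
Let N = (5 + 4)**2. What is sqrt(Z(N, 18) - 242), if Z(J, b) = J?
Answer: I*sqrt(161) ≈ 12.689*I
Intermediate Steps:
N = 81 (N = 9**2 = 81)
sqrt(Z(N, 18) - 242) = sqrt(81 - 242) = sqrt(-161) = I*sqrt(161)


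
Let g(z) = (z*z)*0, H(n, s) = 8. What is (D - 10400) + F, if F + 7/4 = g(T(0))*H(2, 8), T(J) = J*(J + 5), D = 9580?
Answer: -3287/4 ≈ -821.75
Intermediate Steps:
T(J) = J*(5 + J)
g(z) = 0 (g(z) = z²*0 = 0)
F = -7/4 (F = -7/4 + 0*8 = -7/4 + 0 = -7/4 ≈ -1.7500)
(D - 10400) + F = (9580 - 10400) - 7/4 = -820 - 7/4 = -3287/4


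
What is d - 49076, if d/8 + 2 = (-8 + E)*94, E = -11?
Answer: -63380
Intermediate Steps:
d = -14304 (d = -16 + 8*((-8 - 11)*94) = -16 + 8*(-19*94) = -16 + 8*(-1786) = -16 - 14288 = -14304)
d - 49076 = -14304 - 49076 = -63380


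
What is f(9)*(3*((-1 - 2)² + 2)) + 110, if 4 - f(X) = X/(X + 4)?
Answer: 2849/13 ≈ 219.15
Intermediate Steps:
f(X) = 4 - X/(4 + X) (f(X) = 4 - X/(X + 4) = 4 - X/(4 + X))
f(9)*(3*((-1 - 2)² + 2)) + 110 = ((16 + 3*9)/(4 + 9))*(3*((-1 - 2)² + 2)) + 110 = ((16 + 27)/13)*(3*((-3)² + 2)) + 110 = ((1/13)*43)*(3*(9 + 2)) + 110 = 43*(3*11)/13 + 110 = (43/13)*33 + 110 = 1419/13 + 110 = 2849/13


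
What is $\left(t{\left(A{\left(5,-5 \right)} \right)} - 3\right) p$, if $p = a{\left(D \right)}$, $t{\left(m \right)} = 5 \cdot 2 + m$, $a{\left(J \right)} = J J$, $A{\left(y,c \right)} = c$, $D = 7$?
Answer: $98$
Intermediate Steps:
$a{\left(J \right)} = J^{2}$
$t{\left(m \right)} = 10 + m$
$p = 49$ ($p = 7^{2} = 49$)
$\left(t{\left(A{\left(5,-5 \right)} \right)} - 3\right) p = \left(\left(10 - 5\right) - 3\right) 49 = \left(5 - 3\right) 49 = 2 \cdot 49 = 98$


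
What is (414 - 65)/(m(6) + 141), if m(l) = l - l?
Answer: 349/141 ≈ 2.4752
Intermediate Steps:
m(l) = 0
(414 - 65)/(m(6) + 141) = (414 - 65)/(0 + 141) = 349/141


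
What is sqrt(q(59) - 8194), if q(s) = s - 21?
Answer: 2*I*sqrt(2039) ≈ 90.311*I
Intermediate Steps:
q(s) = -21 + s
sqrt(q(59) - 8194) = sqrt((-21 + 59) - 8194) = sqrt(38 - 8194) = sqrt(-8156) = 2*I*sqrt(2039)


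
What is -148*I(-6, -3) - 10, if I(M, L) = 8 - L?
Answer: -1638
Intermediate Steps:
-148*I(-6, -3) - 10 = -148*(8 - 1*(-3)) - 10 = -148*(8 + 3) - 10 = -148*11 - 10 = -1628 - 10 = -1638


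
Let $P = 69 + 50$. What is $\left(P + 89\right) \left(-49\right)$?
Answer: $-10192$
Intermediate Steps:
$P = 119$
$\left(P + 89\right) \left(-49\right) = \left(119 + 89\right) \left(-49\right) = 208 \left(-49\right) = -10192$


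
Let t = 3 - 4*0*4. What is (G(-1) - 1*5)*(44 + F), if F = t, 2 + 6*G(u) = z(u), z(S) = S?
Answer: -517/2 ≈ -258.50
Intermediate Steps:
t = 3 (t = 3 + 0*4 = 3 + 0 = 3)
G(u) = -1/3 + u/6
F = 3
(G(-1) - 1*5)*(44 + F) = ((-1/3 + (1/6)*(-1)) - 1*5)*(44 + 3) = ((-1/3 - 1/6) - 5)*47 = (-1/2 - 5)*47 = -11/2*47 = -517/2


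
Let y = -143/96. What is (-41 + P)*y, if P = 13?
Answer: 1001/24 ≈ 41.708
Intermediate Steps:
y = -143/96 (y = -143*1/96 = -143/96 ≈ -1.4896)
(-41 + P)*y = (-41 + 13)*(-143/96) = -28*(-143/96) = 1001/24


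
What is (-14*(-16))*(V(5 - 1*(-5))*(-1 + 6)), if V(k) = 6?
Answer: 6720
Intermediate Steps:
(-14*(-16))*(V(5 - 1*(-5))*(-1 + 6)) = (-14*(-16))*(6*(-1 + 6)) = 224*(6*5) = 224*30 = 6720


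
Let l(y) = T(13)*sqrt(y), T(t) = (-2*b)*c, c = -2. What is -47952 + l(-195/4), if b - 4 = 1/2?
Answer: -47952 + 9*I*sqrt(195) ≈ -47952.0 + 125.68*I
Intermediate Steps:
b = 9/2 (b = 4 + 1/2 = 9/2 ≈ 4.5000)
T(t) = 18 (T(t) = -2*9/2*(-2) = -9*(-2) = 18)
l(y) = 18*sqrt(y)
-47952 + l(-195/4) = -47952 + 18*sqrt(-195/4) = -47952 + 18*(I*sqrt(195)/2) = -47952 + 9*I*sqrt(195)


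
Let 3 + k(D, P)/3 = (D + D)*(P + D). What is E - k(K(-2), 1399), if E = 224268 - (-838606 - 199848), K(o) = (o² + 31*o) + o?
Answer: 1744771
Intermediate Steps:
K(o) = o² + 32*o
k(D, P) = -9 + 6*D*(D + P) (k(D, P) = -9 + 3*((D + D)*(P + D)) = -9 + 3*((2*D)*(D + P)) = -9 + 3*(2*D*(D + P)) = -9 + 6*D*(D + P))
E = 1262722 (E = 224268 - 1*(-1038454) = 224268 + 1038454 = 1262722)
E - k(K(-2), 1399) = 1262722 - (-9 + 6*(-2*(32 - 2))² + 6*(-2*(32 - 2))*1399) = 1262722 - (-9 + 6*(-2*30)² + 6*(-2*30)*1399) = 1262722 - (-9 + 6*(-60)² + 6*(-60)*1399) = 1262722 - (-9 + 6*3600 - 503640) = 1262722 - (-9 + 21600 - 503640) = 1262722 - 1*(-482049) = 1262722 + 482049 = 1744771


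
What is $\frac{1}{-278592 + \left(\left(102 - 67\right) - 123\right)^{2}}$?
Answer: $- \frac{1}{270848} \approx -3.6921 \cdot 10^{-6}$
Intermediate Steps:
$\frac{1}{-278592 + \left(\left(102 - 67\right) - 123\right)^{2}} = \frac{1}{-278592 + \left(35 - 123\right)^{2}} = \frac{1}{-278592 + \left(-88\right)^{2}} = \frac{1}{-278592 + 7744} = \frac{1}{-270848} = - \frac{1}{270848}$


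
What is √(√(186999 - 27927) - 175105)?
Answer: √(-175105 + 4*√9942) ≈ 417.98*I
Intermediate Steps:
√(√(186999 - 27927) - 175105) = √(√159072 - 175105) = √(4*√9942 - 175105) = √(-175105 + 4*√9942)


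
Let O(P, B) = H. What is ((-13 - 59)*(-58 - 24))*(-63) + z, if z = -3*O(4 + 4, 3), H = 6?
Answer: -371970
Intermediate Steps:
O(P, B) = 6
z = -18 (z = -3*6 = -18)
((-13 - 59)*(-58 - 24))*(-63) + z = ((-13 - 59)*(-58 - 24))*(-63) - 18 = -72*(-82)*(-63) - 18 = 5904*(-63) - 18 = -371952 - 18 = -371970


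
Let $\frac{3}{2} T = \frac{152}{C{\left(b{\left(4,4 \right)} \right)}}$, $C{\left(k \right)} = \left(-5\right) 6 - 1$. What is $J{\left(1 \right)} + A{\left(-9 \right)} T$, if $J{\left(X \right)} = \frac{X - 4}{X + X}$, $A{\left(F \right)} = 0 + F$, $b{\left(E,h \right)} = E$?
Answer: $\frac{1731}{62} \approx 27.919$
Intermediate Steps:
$A{\left(F \right)} = F$
$J{\left(X \right)} = \frac{-4 + X}{2 X}$
$C{\left(k \right)} = -31$ ($C{\left(k \right)} = -30 - 1 = -31$)
$T = - \frac{304}{93}$ ($T = \frac{2 \frac{152}{-31}}{3} = \frac{2 \cdot 152 \left(- \frac{1}{31}\right)}{3} = \frac{2}{3} \left(- \frac{152}{31}\right) = - \frac{304}{93} \approx -3.2688$)
$J{\left(1 \right)} + A{\left(-9 \right)} T = \frac{-4 + 1}{2 \cdot 1} - - \frac{912}{31} = \frac{1}{2} \cdot 1 \left(-3\right) + \frac{912}{31} = - \frac{3}{2} + \frac{912}{31} = \frac{1731}{62}$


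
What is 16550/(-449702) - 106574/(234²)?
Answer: -939091399/473536206 ≈ -1.9831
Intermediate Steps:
16550/(-449702) - 106574/(234²) = 16550*(-1/449702) - 106574/54756 = -8275/224851 - 106574*1/54756 = -8275/224851 - 4099/2106 = -939091399/473536206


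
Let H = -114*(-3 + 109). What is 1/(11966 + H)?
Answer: -1/118 ≈ -0.0084746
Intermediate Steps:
H = -12084 (H = -114*106 = -12084)
1/(11966 + H) = 1/(11966 - 12084) = 1/(-118) = -1/118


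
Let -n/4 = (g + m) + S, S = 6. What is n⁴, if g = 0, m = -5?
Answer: 256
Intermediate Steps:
n = -4 (n = -4*((0 - 5) + 6) = -4*(-5 + 6) = -4*1 = -4)
n⁴ = (-4)⁴ = 256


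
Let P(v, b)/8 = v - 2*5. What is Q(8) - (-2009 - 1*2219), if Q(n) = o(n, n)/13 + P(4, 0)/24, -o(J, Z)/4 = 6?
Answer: 54914/13 ≈ 4224.2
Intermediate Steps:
o(J, Z) = -24 (o(J, Z) = -4*6 = -24)
P(v, b) = -80 + 8*v (P(v, b) = 8*(v - 2*5) = 8*(v - 10) = 8*(-10 + v) = -80 + 8*v)
Q(n) = -50/13 (Q(n) = -24/13 + (-80 + 8*4)/24 = -24*1/13 + (-80 + 32)*(1/24) = -24/13 - 48*1/24 = -24/13 - 2 = -50/13)
Q(8) - (-2009 - 1*2219) = -50/13 - (-2009 - 1*2219) = -50/13 - (-2009 - 2219) = -50/13 - 1*(-4228) = -50/13 + 4228 = 54914/13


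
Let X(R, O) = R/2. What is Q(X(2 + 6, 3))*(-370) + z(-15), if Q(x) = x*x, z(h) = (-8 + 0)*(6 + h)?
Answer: -5848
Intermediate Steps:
z(h) = -48 - 8*h (z(h) = -8*(6 + h) = -48 - 8*h)
X(R, O) = R/2 (X(R, O) = R*(½) = R/2)
Q(x) = x²
Q(X(2 + 6, 3))*(-370) + z(-15) = ((2 + 6)/2)²*(-370) + (-48 - 8*(-15)) = ((½)*8)²*(-370) + (-48 + 120) = 4²*(-370) + 72 = 16*(-370) + 72 = -5920 + 72 = -5848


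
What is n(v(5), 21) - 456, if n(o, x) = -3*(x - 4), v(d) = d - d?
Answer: -507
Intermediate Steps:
v(d) = 0
n(o, x) = 12 - 3*x (n(o, x) = -3*(-4 + x) = 12 - 3*x)
n(v(5), 21) - 456 = (12 - 3*21) - 456 = (12 - 63) - 456 = -51 - 456 = -507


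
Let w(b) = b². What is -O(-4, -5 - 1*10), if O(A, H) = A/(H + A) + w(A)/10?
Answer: -172/95 ≈ -1.8105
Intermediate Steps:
O(A, H) = A²/10 + A/(A + H) (O(A, H) = A/(H + A) + A²/10 = A/(A + H) + A²*(⅒) = A/(A + H) + A²/10 = A²/10 + A/(A + H))
-O(-4, -5 - 1*10) = -(-4)*(10 + (-4)² - 4*(-5 - 1*10))/(10*(-4 + (-5 - 1*10))) = -(-4)*(10 + 16 - 4*(-5 - 10))/(10*(-4 + (-5 - 10))) = -(-4)*(10 + 16 - 4*(-15))/(10*(-4 - 15)) = -(-4)*(10 + 16 + 60)/(10*(-19)) = -(-4)*(-1)*86/(10*19) = -1*172/95 = -172/95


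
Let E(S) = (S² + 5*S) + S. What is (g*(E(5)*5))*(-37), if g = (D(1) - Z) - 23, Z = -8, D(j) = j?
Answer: 142450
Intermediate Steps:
E(S) = S² + 6*S
g = -14 (g = (1 - 1*(-8)) - 23 = (1 + 8) - 23 = 9 - 23 = -14)
(g*(E(5)*5))*(-37) = -14*5*(6 + 5)*5*(-37) = -14*5*11*5*(-37) = -770*5*(-37) = -14*275*(-37) = -3850*(-37) = 142450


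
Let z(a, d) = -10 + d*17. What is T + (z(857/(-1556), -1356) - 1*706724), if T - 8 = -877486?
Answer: -1607264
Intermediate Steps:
T = -877478 (T = 8 - 877486 = -877478)
z(a, d) = -10 + 17*d
T + (z(857/(-1556), -1356) - 1*706724) = -877478 + ((-10 + 17*(-1356)) - 1*706724) = -877478 + ((-10 - 23052) - 706724) = -877478 + (-23062 - 706724) = -877478 - 729786 = -1607264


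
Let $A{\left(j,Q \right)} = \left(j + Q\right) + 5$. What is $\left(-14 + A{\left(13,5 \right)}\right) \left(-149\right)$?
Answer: $-1341$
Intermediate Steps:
$A{\left(j,Q \right)} = 5 + Q + j$ ($A{\left(j,Q \right)} = \left(Q + j\right) + 5 = 5 + Q + j$)
$\left(-14 + A{\left(13,5 \right)}\right) \left(-149\right) = \left(-14 + \left(5 + 5 + 13\right)\right) \left(-149\right) = \left(-14 + 23\right) \left(-149\right) = 9 \left(-149\right) = -1341$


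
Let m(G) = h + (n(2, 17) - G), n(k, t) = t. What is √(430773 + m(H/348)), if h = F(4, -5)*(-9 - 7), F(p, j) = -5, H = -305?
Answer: √13045046655/174 ≈ 656.41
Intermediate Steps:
h = 80 (h = -5*(-9 - 7) = -5*(-16) = 80)
m(G) = 97 - G (m(G) = 80 + (17 - G) = 97 - G)
√(430773 + m(H/348)) = √(430773 + (97 - (-305)/348)) = √(430773 + (97 - 1*(-305/348))) = √(430773 + (97 + 305/348)) = √(430773 + 34061/348) = √(149943065/348) = √13045046655/174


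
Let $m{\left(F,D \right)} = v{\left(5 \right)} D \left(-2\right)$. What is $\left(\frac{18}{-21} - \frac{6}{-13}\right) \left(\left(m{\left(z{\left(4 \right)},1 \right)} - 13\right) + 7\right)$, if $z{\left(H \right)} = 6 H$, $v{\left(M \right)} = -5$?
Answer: $- \frac{144}{91} \approx -1.5824$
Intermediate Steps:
$m{\left(F,D \right)} = 10 D$ ($m{\left(F,D \right)} = - 5 D \left(-2\right) = 10 D$)
$\left(\frac{18}{-21} - \frac{6}{-13}\right) \left(\left(m{\left(z{\left(4 \right)},1 \right)} - 13\right) + 7\right) = \left(\frac{18}{-21} - \frac{6}{-13}\right) \left(\left(10 \cdot 1 - 13\right) + 7\right) = \left(18 \left(- \frac{1}{21}\right) - - \frac{6}{13}\right) \left(\left(10 - 13\right) + 7\right) = \left(- \frac{6}{7} + \frac{6}{13}\right) \left(-3 + 7\right) = \left(- \frac{36}{91}\right) 4 = - \frac{144}{91}$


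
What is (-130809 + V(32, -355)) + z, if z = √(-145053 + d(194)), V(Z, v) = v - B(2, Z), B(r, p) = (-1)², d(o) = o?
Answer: -131165 + I*√144859 ≈ -1.3117e+5 + 380.6*I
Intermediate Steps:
B(r, p) = 1
V(Z, v) = -1 + v (V(Z, v) = v - 1*1 = v - 1 = -1 + v)
z = I*√144859 (z = √(-145053 + 194) = √(-144859) = I*√144859 ≈ 380.6*I)
(-130809 + V(32, -355)) + z = (-130809 + (-1 - 355)) + I*√144859 = (-130809 - 356) + I*√144859 = -131165 + I*√144859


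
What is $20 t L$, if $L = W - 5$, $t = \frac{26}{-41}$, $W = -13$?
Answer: $\frac{9360}{41} \approx 228.29$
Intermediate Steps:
$t = - \frac{26}{41}$ ($t = 26 \left(- \frac{1}{41}\right) = - \frac{26}{41} \approx -0.63415$)
$L = -18$ ($L = -13 - 5 = -18$)
$20 t L = 20 \left(- \frac{26}{41}\right) \left(-18\right) = \left(- \frac{520}{41}\right) \left(-18\right) = \frac{9360}{41}$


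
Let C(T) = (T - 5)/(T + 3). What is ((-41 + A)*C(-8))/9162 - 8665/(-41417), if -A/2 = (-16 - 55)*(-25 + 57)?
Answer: 940484471/632437590 ≈ 1.4871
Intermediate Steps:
A = 4544 (A = -2*(-16 - 55)*(-25 + 57) = -(-142)*32 = -2*(-2272) = 4544)
C(T) = (-5 + T)/(3 + T)
((-41 + A)*C(-8))/9162 - 8665/(-41417) = ((-41 + 4544)*((-5 - 8)/(3 - 8)))/9162 - 8665/(-41417) = (4503*(-13/(-5)))*(1/9162) - 8665*(-1/41417) = (4503*(-1/5*(-13)))*(1/9162) + 8665/41417 = (4503*(13/5))*(1/9162) + 8665/41417 = (58539/5)*(1/9162) + 8665/41417 = 19513/15270 + 8665/41417 = 940484471/632437590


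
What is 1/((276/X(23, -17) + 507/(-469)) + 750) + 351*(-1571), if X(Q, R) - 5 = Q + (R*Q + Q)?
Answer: -16445190560909/29823294 ≈ -5.5142e+5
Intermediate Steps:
X(Q, R) = 5 + 2*Q + Q*R (X(Q, R) = 5 + (Q + (R*Q + Q)) = 5 + (Q + (Q*R + Q)) = 5 + (Q + (Q + Q*R)) = 5 + (2*Q + Q*R) = 5 + 2*Q + Q*R)
1/((276/X(23, -17) + 507/(-469)) + 750) + 351*(-1571) = 1/((276/(5 + 2*23 + 23*(-17)) + 507/(-469)) + 750) + 351*(-1571) = 1/((276/(5 + 46 - 391) + 507*(-1/469)) + 750) - 551421 = 1/((276/(-340) - 507/469) + 750) - 551421 = 1/((276*(-1/340) - 507/469) + 750) - 551421 = 1/((-69/85 - 507/469) + 750) - 551421 = 1/(-75456/39865 + 750) - 551421 = 1/(29823294/39865) - 551421 = 39865/29823294 - 551421 = -16445190560909/29823294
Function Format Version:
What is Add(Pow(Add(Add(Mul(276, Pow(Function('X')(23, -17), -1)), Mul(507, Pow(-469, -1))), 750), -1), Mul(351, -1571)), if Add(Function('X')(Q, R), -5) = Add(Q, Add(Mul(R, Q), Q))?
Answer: Rational(-16445190560909, 29823294) ≈ -5.5142e+5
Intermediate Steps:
Function('X')(Q, R) = Add(5, Mul(2, Q), Mul(Q, R)) (Function('X')(Q, R) = Add(5, Add(Q, Add(Mul(R, Q), Q))) = Add(5, Add(Q, Add(Mul(Q, R), Q))) = Add(5, Add(Q, Add(Q, Mul(Q, R)))) = Add(5, Add(Mul(2, Q), Mul(Q, R))) = Add(5, Mul(2, Q), Mul(Q, R)))
Add(Pow(Add(Add(Mul(276, Pow(Function('X')(23, -17), -1)), Mul(507, Pow(-469, -1))), 750), -1), Mul(351, -1571)) = Add(Pow(Add(Add(Mul(276, Pow(Add(5, Mul(2, 23), Mul(23, -17)), -1)), Mul(507, Pow(-469, -1))), 750), -1), Mul(351, -1571)) = Add(Pow(Add(Add(Mul(276, Pow(Add(5, 46, -391), -1)), Mul(507, Rational(-1, 469))), 750), -1), -551421) = Add(Pow(Add(Add(Mul(276, Pow(-340, -1)), Rational(-507, 469)), 750), -1), -551421) = Add(Pow(Add(Add(Mul(276, Rational(-1, 340)), Rational(-507, 469)), 750), -1), -551421) = Add(Pow(Add(Add(Rational(-69, 85), Rational(-507, 469)), 750), -1), -551421) = Add(Pow(Add(Rational(-75456, 39865), 750), -1), -551421) = Add(Pow(Rational(29823294, 39865), -1), -551421) = Add(Rational(39865, 29823294), -551421) = Rational(-16445190560909, 29823294)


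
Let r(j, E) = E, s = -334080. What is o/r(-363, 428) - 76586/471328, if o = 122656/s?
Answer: -10750542367/65813885280 ≈ -0.16335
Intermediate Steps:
o = -3833/10440 (o = 122656/(-334080) = 122656*(-1/334080) = -3833/10440 ≈ -0.36715)
o/r(-363, 428) - 76586/471328 = -3833/10440/428 - 76586/471328 = -3833/10440*1/428 - 76586*1/471328 = -3833/4468320 - 38293/235664 = -10750542367/65813885280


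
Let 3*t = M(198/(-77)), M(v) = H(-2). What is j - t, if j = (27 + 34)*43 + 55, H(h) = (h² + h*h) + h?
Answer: 2676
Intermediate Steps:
H(h) = h + 2*h² (H(h) = (h² + h²) + h = 2*h² + h = h + 2*h²)
M(v) = 6 (M(v) = -2*(1 + 2*(-2)) = -2*(1 - 4) = -2*(-3) = 6)
j = 2678 (j = 61*43 + 55 = 2623 + 55 = 2678)
t = 2 (t = (⅓)*6 = 2)
j - t = 2678 - 1*2 = 2678 - 2 = 2676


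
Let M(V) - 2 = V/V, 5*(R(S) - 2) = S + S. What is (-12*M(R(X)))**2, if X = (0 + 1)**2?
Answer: 1296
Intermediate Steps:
X = 1 (X = 1**2 = 1)
R(S) = 2 + 2*S/5 (R(S) = 2 + (S + S)/5 = 2 + (2*S)/5 = 2 + 2*S/5)
M(V) = 3 (M(V) = 2 + V/V = 2 + 1 = 3)
(-12*M(R(X)))**2 = (-12*3)**2 = (-36)**2 = 1296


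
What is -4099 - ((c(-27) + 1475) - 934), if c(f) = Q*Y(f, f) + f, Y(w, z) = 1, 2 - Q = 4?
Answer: -4611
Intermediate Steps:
Q = -2 (Q = 2 - 1*4 = 2 - 4 = -2)
c(f) = -2 + f (c(f) = -2*1 + f = -2 + f)
-4099 - ((c(-27) + 1475) - 934) = -4099 - (((-2 - 27) + 1475) - 934) = -4099 - ((-29 + 1475) - 934) = -4099 - (1446 - 934) = -4099 - 1*512 = -4099 - 512 = -4611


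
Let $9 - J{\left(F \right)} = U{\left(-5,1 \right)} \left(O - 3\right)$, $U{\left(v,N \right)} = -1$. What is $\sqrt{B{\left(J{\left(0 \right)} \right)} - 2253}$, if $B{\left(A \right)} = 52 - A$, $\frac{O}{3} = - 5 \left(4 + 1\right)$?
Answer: $2 i \sqrt{533} \approx 46.174 i$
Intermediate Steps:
$O = -75$ ($O = 3 \left(- 5 \left(4 + 1\right)\right) = 3 \left(\left(-5\right) 5\right) = 3 \left(-25\right) = -75$)
$J{\left(F \right)} = -69$ ($J{\left(F \right)} = 9 - - (-75 - 3) = 9 - \left(-1\right) \left(-78\right) = 9 - 78 = -69$)
$\sqrt{B{\left(J{\left(0 \right)} \right)} - 2253} = \sqrt{\left(52 - -69\right) - 2253} = \sqrt{\left(52 + 69\right) - 2253} = \sqrt{121 - 2253} = \sqrt{-2132} = 2 i \sqrt{533}$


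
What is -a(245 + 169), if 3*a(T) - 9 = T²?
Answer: -57135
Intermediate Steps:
a(T) = 3 + T²/3
-a(245 + 169) = -(3 + (245 + 169)²/3) = -(3 + (⅓)*414²) = -(3 + (⅓)*171396) = -(3 + 57132) = -1*57135 = -57135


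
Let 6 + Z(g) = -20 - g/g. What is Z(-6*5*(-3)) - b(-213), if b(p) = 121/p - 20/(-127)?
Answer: -719270/27051 ≈ -26.589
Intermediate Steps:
b(p) = 20/127 + 121/p (b(p) = 121/p - 20*(-1/127) = 121/p + 20/127 = 20/127 + 121/p)
Z(g) = -27 (Z(g) = -6 + (-20 - g/g) = -6 + (-20 - 1*1) = -6 + (-20 - 1) = -6 - 21 = -27)
Z(-6*5*(-3)) - b(-213) = -27 - (20/127 + 121/(-213)) = -27 - (20/127 + 121*(-1/213)) = -27 - (20/127 - 121/213) = -27 - 1*(-11107/27051) = -27 + 11107/27051 = -719270/27051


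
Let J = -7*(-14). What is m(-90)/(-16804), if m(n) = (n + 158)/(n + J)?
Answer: -17/33608 ≈ -0.00050583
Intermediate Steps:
J = 98
m(n) = (158 + n)/(98 + n) (m(n) = (n + 158)/(n + 98) = (158 + n)/(98 + n))
m(-90)/(-16804) = ((158 - 90)/(98 - 90))/(-16804) = (68/8)*(-1/16804) = ((1/8)*68)*(-1/16804) = (17/2)*(-1/16804) = -17/33608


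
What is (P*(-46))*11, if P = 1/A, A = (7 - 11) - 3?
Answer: 506/7 ≈ 72.286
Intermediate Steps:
A = -7 (A = -4 - 3 = -7)
P = -⅐ (P = 1/(-7) = -⅐ ≈ -0.14286)
(P*(-46))*11 = -⅐*(-46)*11 = (46/7)*11 = 506/7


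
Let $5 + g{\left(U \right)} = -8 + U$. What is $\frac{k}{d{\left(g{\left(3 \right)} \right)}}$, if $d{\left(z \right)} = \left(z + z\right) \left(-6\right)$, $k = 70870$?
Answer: $\frac{7087}{12} \approx 590.58$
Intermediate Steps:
$g{\left(U \right)} = -13 + U$ ($g{\left(U \right)} = -5 + \left(-8 + U\right) = -13 + U$)
$d{\left(z \right)} = - 12 z$ ($d{\left(z \right)} = 2 z \left(-6\right) = - 12 z$)
$\frac{k}{d{\left(g{\left(3 \right)} \right)}} = \frac{70870}{\left(-12\right) \left(-13 + 3\right)} = \frac{70870}{\left(-12\right) \left(-10\right)} = \frac{70870}{120} = 70870 \cdot \frac{1}{120} = \frac{7087}{12}$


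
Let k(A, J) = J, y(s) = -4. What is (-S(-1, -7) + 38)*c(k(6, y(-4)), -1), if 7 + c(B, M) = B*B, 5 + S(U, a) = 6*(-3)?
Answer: 549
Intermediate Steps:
S(U, a) = -23 (S(U, a) = -5 + 6*(-3) = -5 - 18 = -23)
c(B, M) = -7 + B² (c(B, M) = -7 + B*B = -7 + B²)
(-S(-1, -7) + 38)*c(k(6, y(-4)), -1) = (-1*(-23) + 38)*(-7 + (-4)²) = (23 + 38)*(-7 + 16) = 61*9 = 549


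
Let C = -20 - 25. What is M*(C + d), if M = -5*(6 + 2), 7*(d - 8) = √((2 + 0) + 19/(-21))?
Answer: 1480 - 40*√483/147 ≈ 1474.0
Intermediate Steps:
d = 8 + √483/147 (d = 8 + √((2 + 0) + 19/(-21))/7 = 8 + √(2 + 19*(-1/21))/7 = 8 + √(2 - 19/21)/7 = 8 + √(23/21)/7 = 8 + (√483/21)/7 = 8 + √483/147 ≈ 8.1495)
C = -45
M = -40 (M = -5*8 = -40)
M*(C + d) = -40*(-45 + (8 + √483/147)) = -40*(-37 + √483/147) = 1480 - 40*√483/147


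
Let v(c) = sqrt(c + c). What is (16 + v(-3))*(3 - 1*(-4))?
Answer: 112 + 7*I*sqrt(6) ≈ 112.0 + 17.146*I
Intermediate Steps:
v(c) = sqrt(2)*sqrt(c) (v(c) = sqrt(2*c) = sqrt(2)*sqrt(c))
(16 + v(-3))*(3 - 1*(-4)) = (16 + sqrt(2)*sqrt(-3))*(3 - 1*(-4)) = (16 + sqrt(2)*(I*sqrt(3)))*(3 + 4) = (16 + I*sqrt(6))*7 = 112 + 7*I*sqrt(6)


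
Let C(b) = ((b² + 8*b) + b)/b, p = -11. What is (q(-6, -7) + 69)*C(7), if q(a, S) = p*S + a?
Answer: 2240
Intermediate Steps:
q(a, S) = a - 11*S (q(a, S) = -11*S + a = a - 11*S)
C(b) = (b² + 9*b)/b
(q(-6, -7) + 69)*C(7) = ((-6 - 11*(-7)) + 69)*(9 + 7) = ((-6 + 77) + 69)*16 = (71 + 69)*16 = 140*16 = 2240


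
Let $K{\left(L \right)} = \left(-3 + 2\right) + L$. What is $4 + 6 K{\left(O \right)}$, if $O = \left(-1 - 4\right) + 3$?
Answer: $-14$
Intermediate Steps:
$O = -2$ ($O = -5 + 3 = -2$)
$K{\left(L \right)} = -1 + L$
$4 + 6 K{\left(O \right)} = 4 + 6 \left(-1 - 2\right) = 4 + 6 \left(-3\right) = 4 - 18 = -14$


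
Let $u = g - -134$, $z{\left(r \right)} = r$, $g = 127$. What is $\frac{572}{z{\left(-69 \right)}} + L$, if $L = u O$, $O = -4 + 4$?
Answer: $- \frac{572}{69} \approx -8.2899$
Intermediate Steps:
$O = 0$
$u = 261$ ($u = 127 - -134 = 127 + 134 = 261$)
$L = 0$ ($L = 261 \cdot 0 = 0$)
$\frac{572}{z{\left(-69 \right)}} + L = \frac{572}{-69} + 0 = 572 \left(- \frac{1}{69}\right) + 0 = - \frac{572}{69} + 0 = - \frac{572}{69}$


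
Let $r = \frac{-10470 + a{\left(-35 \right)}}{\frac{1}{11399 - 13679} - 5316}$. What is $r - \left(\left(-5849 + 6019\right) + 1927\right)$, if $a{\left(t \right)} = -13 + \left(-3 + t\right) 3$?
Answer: $- \frac{25392487497}{12120481} \approx -2095.0$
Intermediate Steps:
$a{\left(t \right)} = -22 + 3 t$ ($a{\left(t \right)} = -13 + \left(-9 + 3 t\right) = -22 + 3 t$)
$r = \frac{24161160}{12120481}$ ($r = \frac{-10470 + \left(-22 + 3 \left(-35\right)\right)}{\frac{1}{11399 - 13679} - 5316} = \frac{-10470 - 127}{\frac{1}{-2280} - 5316} = \frac{-10470 - 127}{- \frac{1}{2280} - 5316} = - \frac{10597}{- \frac{12120481}{2280}} = \left(-10597\right) \left(- \frac{2280}{12120481}\right) = \frac{24161160}{12120481} \approx 1.9934$)
$r - \left(\left(-5849 + 6019\right) + 1927\right) = \frac{24161160}{12120481} - \left(\left(-5849 + 6019\right) + 1927\right) = \frac{24161160}{12120481} - \left(170 + 1927\right) = \frac{24161160}{12120481} - 2097 = - \frac{25392487497}{12120481}$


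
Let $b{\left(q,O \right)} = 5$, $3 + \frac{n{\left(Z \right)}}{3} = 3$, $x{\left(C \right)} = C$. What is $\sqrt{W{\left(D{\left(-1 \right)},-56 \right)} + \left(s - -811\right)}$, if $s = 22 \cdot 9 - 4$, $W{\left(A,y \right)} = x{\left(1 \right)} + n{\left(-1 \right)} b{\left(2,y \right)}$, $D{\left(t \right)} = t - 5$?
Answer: $\sqrt{1006} \approx 31.717$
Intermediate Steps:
$n{\left(Z \right)} = 0$ ($n{\left(Z \right)} = -9 + 3 \cdot 3 = -9 + 9 = 0$)
$D{\left(t \right)} = -5 + t$
$W{\left(A,y \right)} = 1$ ($W{\left(A,y \right)} = 1 + 0 \cdot 5 = 1 + 0 = 1$)
$s = 194$ ($s = 198 - 4 = 194$)
$\sqrt{W{\left(D{\left(-1 \right)},-56 \right)} + \left(s - -811\right)} = \sqrt{1 + \left(194 - -811\right)} = \sqrt{1 + \left(194 + 811\right)} = \sqrt{1 + 1005} = \sqrt{1006}$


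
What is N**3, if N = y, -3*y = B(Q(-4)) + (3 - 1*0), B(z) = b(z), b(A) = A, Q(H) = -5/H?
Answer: -4913/1728 ≈ -2.8432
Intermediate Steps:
B(z) = z
y = -17/12 (y = -(-5/(-4) + (3 - 1*0))/3 = -(-5*(-1/4) + (3 + 0))/3 = -(5/4 + 3)/3 = -1/3*17/4 = -17/12 ≈ -1.4167)
N = -17/12 ≈ -1.4167
N**3 = (-17/12)**3 = -4913/1728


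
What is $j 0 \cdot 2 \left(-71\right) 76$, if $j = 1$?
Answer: $0$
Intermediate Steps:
$j 0 \cdot 2 \left(-71\right) 76 = 1 \cdot 0 \cdot 2 \left(-71\right) 76 = 0 \cdot 2 \left(-71\right) 76 = 0 \left(-71\right) 76 = 0 \cdot 76 = 0$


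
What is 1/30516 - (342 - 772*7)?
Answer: 154471993/30516 ≈ 5062.0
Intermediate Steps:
1/30516 - (342 - 772*7) = 1/30516 - (342 - 5404) = 1/30516 - 1*(-5062) = 1/30516 + 5062 = 154471993/30516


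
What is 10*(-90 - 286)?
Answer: -3760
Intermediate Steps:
10*(-90 - 286) = 10*(-376) = -3760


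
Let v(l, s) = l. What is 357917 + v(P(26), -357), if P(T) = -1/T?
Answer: 9305841/26 ≈ 3.5792e+5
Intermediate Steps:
357917 + v(P(26), -357) = 357917 - 1/26 = 9305841/26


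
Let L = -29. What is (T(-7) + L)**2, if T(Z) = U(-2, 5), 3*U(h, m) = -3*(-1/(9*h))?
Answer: 273529/324 ≈ 844.23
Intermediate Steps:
U(h, m) = 1/(9*h) (U(h, m) = (-3*(-1/(9*h)))/3 = (-(-1)/(3*h))/3 = (1/(3*h))/3 = 1/(9*h))
T(Z) = -1/18 (T(Z) = (1/9)/(-2) = (1/9)*(-1/2) = -1/18)
(T(-7) + L)**2 = (-1/18 - 29)**2 = (-523/18)**2 = 273529/324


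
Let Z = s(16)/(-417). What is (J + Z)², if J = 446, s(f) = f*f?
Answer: 34494147076/173889 ≈ 1.9837e+5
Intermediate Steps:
s(f) = f²
Z = -256/417 (Z = 16²/(-417) = 256*(-1/417) = -256/417 ≈ -0.61391)
(J + Z)² = (446 - 256/417)² = (185726/417)² = 34494147076/173889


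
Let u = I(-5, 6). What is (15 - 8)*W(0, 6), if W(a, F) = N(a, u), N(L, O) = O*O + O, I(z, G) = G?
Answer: 294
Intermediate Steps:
u = 6
N(L, O) = O + O² (N(L, O) = O² + O = O + O²)
W(a, F) = 42 (W(a, F) = 6*(1 + 6) = 6*7 = 42)
(15 - 8)*W(0, 6) = (15 - 8)*42 = 7*42 = 294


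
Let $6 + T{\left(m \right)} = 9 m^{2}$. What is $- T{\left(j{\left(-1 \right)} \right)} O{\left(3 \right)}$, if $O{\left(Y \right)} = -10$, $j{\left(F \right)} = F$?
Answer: $30$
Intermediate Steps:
$T{\left(m \right)} = -6 + 9 m^{2}$
$- T{\left(j{\left(-1 \right)} \right)} O{\left(3 \right)} = - (-6 + 9 \left(-1\right)^{2}) \left(-10\right) = - (-6 + 9 \cdot 1) \left(-10\right) = - (-6 + 9) \left(-10\right) = \left(-1\right) 3 \left(-10\right) = \left(-3\right) \left(-10\right) = 30$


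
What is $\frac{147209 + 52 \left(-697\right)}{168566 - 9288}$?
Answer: $\frac{110965}{159278} \approx 0.69668$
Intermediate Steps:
$\frac{147209 + 52 \left(-697\right)}{168566 - 9288} = \frac{147209 - 36244}{159278} = 110965 \cdot \frac{1}{159278} = \frac{110965}{159278}$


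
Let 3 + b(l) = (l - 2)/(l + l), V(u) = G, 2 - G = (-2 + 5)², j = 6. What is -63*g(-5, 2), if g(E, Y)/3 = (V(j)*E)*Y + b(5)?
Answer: -127197/10 ≈ -12720.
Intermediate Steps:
G = -7 (G = 2 - (-2 + 5)² = 2 - 1*3² = 2 - 1*9 = 2 - 9 = -7)
V(u) = -7
b(l) = -3 + (-2 + l)/(2*l) (b(l) = -3 + (l - 2)/(l + l) = -3 + (-2 + l)/((2*l)) = -3 + (-2 + l)*(1/(2*l)) = -3 + (-2 + l)/(2*l))
g(E, Y) = -81/10 - 21*E*Y (g(E, Y) = 3*((-7*E)*Y + (-5/2 - 1/5)) = 3*(-7*E*Y + (-5/2 - 1*⅕)) = 3*(-7*E*Y + (-5/2 - ⅕)) = 3*(-7*E*Y - 27/10) = 3*(-27/10 - 7*E*Y) = -81/10 - 21*E*Y)
-63*g(-5, 2) = -63*(-81/10 - 21*(-5)*2) = -63*(-81/10 + 210) = -63*2019/10 = -127197/10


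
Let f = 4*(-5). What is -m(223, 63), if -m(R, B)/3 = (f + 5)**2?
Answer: 675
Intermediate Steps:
f = -20
m(R, B) = -675 (m(R, B) = -3*(-20 + 5)**2 = -3*(-15)**2 = -3*225 = -675)
-m(223, 63) = -1*(-675) = 675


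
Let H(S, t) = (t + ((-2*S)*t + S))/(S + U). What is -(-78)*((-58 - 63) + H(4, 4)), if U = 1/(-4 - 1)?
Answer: -188682/19 ≈ -9930.6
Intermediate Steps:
U = -⅕ (U = 1/(-5) = -⅕ ≈ -0.20000)
H(S, t) = (S + t - 2*S*t)/(-⅕ + S) (H(S, t) = (t + ((-2*S)*t + S))/(S - ⅕) = (t + (-2*S*t + S))/(-⅕ + S) = (t + (S - 2*S*t))/(-⅕ + S) = (S + t - 2*S*t)/(-⅕ + S))
-(-78)*((-58 - 63) + H(4, 4)) = -(-78)*((-58 - 63) + 5*(4 + 4 - 2*4*4)/(-1 + 5*4)) = -(-78)*(-121 + 5*(4 + 4 - 32)/(-1 + 20)) = -(-78)*(-121 + 5*(-24)/19) = -(-78)*(-121 + 5*(1/19)*(-24)) = -(-78)*(-121 - 120/19) = -(-78)*(-2419)/19 = -1*188682/19 = -188682/19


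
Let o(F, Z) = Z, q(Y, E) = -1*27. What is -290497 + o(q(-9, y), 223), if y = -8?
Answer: -290274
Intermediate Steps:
q(Y, E) = -27
-290497 + o(q(-9, y), 223) = -290497 + 223 = -290274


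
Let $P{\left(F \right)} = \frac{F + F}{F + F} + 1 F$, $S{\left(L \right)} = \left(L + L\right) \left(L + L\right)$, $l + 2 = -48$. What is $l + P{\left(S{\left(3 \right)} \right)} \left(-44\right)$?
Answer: $-1678$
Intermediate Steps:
$l = -50$ ($l = -2 - 48 = -50$)
$S{\left(L \right)} = 4 L^{2}$ ($S{\left(L \right)} = 2 L 2 L = 4 L^{2}$)
$P{\left(F \right)} = 1 + F$ ($P{\left(F \right)} = \frac{2 F}{2 F} + F = 2 F \frac{1}{2 F} + F = 1 + F$)
$l + P{\left(S{\left(3 \right)} \right)} \left(-44\right) = -50 + \left(1 + 4 \cdot 3^{2}\right) \left(-44\right) = -50 + \left(1 + 4 \cdot 9\right) \left(-44\right) = -50 + \left(1 + 36\right) \left(-44\right) = -50 + 37 \left(-44\right) = -50 - 1628 = -1678$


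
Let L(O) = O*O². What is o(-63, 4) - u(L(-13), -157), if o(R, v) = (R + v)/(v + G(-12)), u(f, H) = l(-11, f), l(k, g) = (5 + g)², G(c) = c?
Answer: -38438853/8 ≈ -4.8049e+6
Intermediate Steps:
L(O) = O³
u(f, H) = (5 + f)²
o(R, v) = (R + v)/(-12 + v) (o(R, v) = (R + v)/(v - 12) = (R + v)/(-12 + v))
o(-63, 4) - u(L(-13), -157) = (-63 + 4)/(-12 + 4) - (5 + (-13)³)² = -59/(-8) - (5 - 2197)² = -⅛*(-59) - 1*(-2192)² = 59/8 - 1*4804864 = 59/8 - 4804864 = -38438853/8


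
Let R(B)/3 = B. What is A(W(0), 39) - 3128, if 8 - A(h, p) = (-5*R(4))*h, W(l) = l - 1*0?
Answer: -3120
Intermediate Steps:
W(l) = l (W(l) = l + 0 = l)
R(B) = 3*B
A(h, p) = 8 + 60*h (A(h, p) = 8 - (-15*4)*h = 8 - (-5*12)*h = 8 - (-60)*h = 8 + 60*h)
A(W(0), 39) - 3128 = (8 + 60*0) - 3128 = (8 + 0) - 3128 = 8 - 3128 = -3120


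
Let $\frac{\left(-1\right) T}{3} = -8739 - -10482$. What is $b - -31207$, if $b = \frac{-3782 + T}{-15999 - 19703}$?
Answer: $\frac{1114161325}{35702} \approx 31207.0$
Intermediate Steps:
$T = -5229$ ($T = - 3 \left(-8739 - -10482\right) = - 3 \left(-8739 + 10482\right) = \left(-3\right) 1743 = -5229$)
$b = \frac{9011}{35702}$ ($b = \frac{-3782 - 5229}{-15999 - 19703} = - \frac{9011}{-35702} = \left(-9011\right) \left(- \frac{1}{35702}\right) = \frac{9011}{35702} \approx 0.25239$)
$b - -31207 = \frac{9011}{35702} - -31207 = \frac{9011}{35702} + 31207 = \frac{1114161325}{35702}$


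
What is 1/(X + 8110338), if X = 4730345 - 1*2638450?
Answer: 1/10202233 ≈ 9.8018e-8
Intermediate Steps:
X = 2091895 (X = 4730345 - 2638450 = 2091895)
1/(X + 8110338) = 1/(2091895 + 8110338) = 1/10202233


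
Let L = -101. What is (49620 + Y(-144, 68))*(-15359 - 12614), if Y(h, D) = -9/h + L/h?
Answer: -99938997235/72 ≈ -1.3880e+9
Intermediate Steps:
Y(h, D) = -110/h (Y(h, D) = -9/h - 101/h = -110/h)
(49620 + Y(-144, 68))*(-15359 - 12614) = (49620 - 110/(-144))*(-15359 - 12614) = (49620 - 110*(-1/144))*(-27973) = (49620 + 55/72)*(-27973) = (3572695/72)*(-27973) = -99938997235/72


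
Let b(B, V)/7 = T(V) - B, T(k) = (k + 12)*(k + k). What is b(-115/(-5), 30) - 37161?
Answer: -19682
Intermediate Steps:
T(k) = 2*k*(12 + k) (T(k) = (12 + k)*(2*k) = 2*k*(12 + k))
b(B, V) = -7*B + 14*V*(12 + V) (b(B, V) = 7*(2*V*(12 + V) - B) = 7*(-B + 2*V*(12 + V)) = -7*B + 14*V*(12 + V))
b(-115/(-5), 30) - 37161 = (-(-805)/(-5) + 14*30*(12 + 30)) - 37161 = (-(-805)*(-1)/5 + 14*30*42) - 37161 = (-7*23 + 17640) - 37161 = (-161 + 17640) - 37161 = 17479 - 37161 = -19682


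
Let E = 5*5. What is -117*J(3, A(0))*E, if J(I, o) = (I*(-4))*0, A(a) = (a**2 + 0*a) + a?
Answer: 0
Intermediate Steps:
E = 25
A(a) = a + a**2 (A(a) = (a**2 + 0) + a = a**2 + a = a + a**2)
J(I, o) = 0 (J(I, o) = -4*I*0 = 0)
-117*J(3, A(0))*E = -0*25 = -117*0 = 0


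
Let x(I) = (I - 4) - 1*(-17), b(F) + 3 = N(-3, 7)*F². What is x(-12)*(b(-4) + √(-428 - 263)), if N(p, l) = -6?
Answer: -99 + I*√691 ≈ -99.0 + 26.287*I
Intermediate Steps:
b(F) = -3 - 6*F²
x(I) = 13 + I (x(I) = (-4 + I) + 17 = 13 + I)
x(-12)*(b(-4) + √(-428 - 263)) = (13 - 12)*((-3 - 6*(-4)²) + √(-428 - 263)) = 1*((-3 - 6*16) + √(-691)) = 1*((-3 - 96) + I*√691) = 1*(-99 + I*√691) = -99 + I*√691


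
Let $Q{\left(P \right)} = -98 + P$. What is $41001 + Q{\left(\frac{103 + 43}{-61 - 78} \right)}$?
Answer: $\frac{5685371}{139} \approx 40902.0$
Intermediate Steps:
$41001 + Q{\left(\frac{103 + 43}{-61 - 78} \right)} = 41001 - \left(98 - \frac{103 + 43}{-61 - 78}\right) = 41001 - \left(98 - \frac{146}{-139}\right) = 41001 + \left(-98 + 146 \left(- \frac{1}{139}\right)\right) = 41001 - \frac{13768}{139} = \frac{5685371}{139}$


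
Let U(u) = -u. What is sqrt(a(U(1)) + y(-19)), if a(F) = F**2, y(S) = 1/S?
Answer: 3*sqrt(38)/19 ≈ 0.97333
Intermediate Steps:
sqrt(a(U(1)) + y(-19)) = sqrt((-1*1)**2 + 1/(-19)) = sqrt((-1)**2 - 1/19) = sqrt(1 - 1/19) = sqrt(18/19) = 3*sqrt(38)/19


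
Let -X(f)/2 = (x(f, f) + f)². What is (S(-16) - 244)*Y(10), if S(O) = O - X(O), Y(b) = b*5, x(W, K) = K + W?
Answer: 217400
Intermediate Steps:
X(f) = -18*f² (X(f) = -2*((f + f) + f)² = -2*(2*f + f)² = -2*9*f² = -18*f²)
Y(b) = 5*b
S(O) = O + 18*O² (S(O) = O - (-18)*O² = O + 18*O²)
(S(-16) - 244)*Y(10) = (-16*(1 + 18*(-16)) - 244)*(5*10) = (-16*(1 - 288) - 244)*50 = (-16*(-287) - 244)*50 = (4592 - 244)*50 = 4348*50 = 217400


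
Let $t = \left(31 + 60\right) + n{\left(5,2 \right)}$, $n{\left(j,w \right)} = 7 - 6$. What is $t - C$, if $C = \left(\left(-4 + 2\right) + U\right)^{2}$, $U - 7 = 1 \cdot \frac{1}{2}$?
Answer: $\frac{247}{4} \approx 61.75$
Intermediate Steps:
$n{\left(j,w \right)} = 1$ ($n{\left(j,w \right)} = 7 - 6 = 1$)
$U = \frac{15}{2}$ ($U = 7 + 1 \cdot \frac{1}{2} = 7 + \frac{1}{2} = \frac{15}{2} \approx 7.5$)
$t = 92$ ($t = \left(31 + 60\right) + 1 = 91 + 1 = 92$)
$C = \frac{121}{4}$ ($C = \left(\left(-4 + 2\right) + \frac{15}{2}\right)^{2} = \left(-2 + \frac{15}{2}\right)^{2} = \left(\frac{11}{2}\right)^{2} = \frac{121}{4} \approx 30.25$)
$t - C = 92 - \frac{121}{4} = \frac{247}{4}$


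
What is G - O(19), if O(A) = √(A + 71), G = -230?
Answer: -230 - 3*√10 ≈ -239.49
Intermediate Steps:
O(A) = √(71 + A)
G - O(19) = -230 - √(71 + 19) = -230 - √90 = -230 - 3*√10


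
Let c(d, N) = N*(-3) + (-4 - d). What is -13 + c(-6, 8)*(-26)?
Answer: 559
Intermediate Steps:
c(d, N) = -4 - d - 3*N (c(d, N) = -3*N + (-4 - d) = -4 - d - 3*N)
-13 + c(-6, 8)*(-26) = -13 + (-4 - 1*(-6) - 3*8)*(-26) = -13 + (-4 + 6 - 24)*(-26) = -13 - 22*(-26) = -13 + 572 = 559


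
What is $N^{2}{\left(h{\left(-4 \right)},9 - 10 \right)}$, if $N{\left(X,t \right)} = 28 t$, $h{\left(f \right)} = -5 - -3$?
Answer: $784$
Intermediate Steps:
$h{\left(f \right)} = -2$ ($h{\left(f \right)} = -5 + 3 = -2$)
$N^{2}{\left(h{\left(-4 \right)},9 - 10 \right)} = \left(28 \left(9 - 10\right)\right)^{2} = \left(28 \left(-1\right)\right)^{2} = \left(-28\right)^{2} = 784$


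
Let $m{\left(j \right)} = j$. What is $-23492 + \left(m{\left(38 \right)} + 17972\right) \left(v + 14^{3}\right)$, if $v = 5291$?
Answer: $144686858$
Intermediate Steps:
$-23492 + \left(m{\left(38 \right)} + 17972\right) \left(v + 14^{3}\right) = -23492 + \left(38 + 17972\right) \left(5291 + 14^{3}\right) = -23492 + 18010 \left(5291 + 2744\right) = -23492 + 18010 \cdot 8035 = -23492 + 144710350 = 144686858$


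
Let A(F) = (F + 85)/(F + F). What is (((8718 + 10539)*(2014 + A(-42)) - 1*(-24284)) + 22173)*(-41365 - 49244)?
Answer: -14069837010501/4 ≈ -3.5175e+12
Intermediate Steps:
A(F) = (85 + F)/(2*F) (A(F) = (85 + F)/((2*F)) = (85 + F)*(1/(2*F)) = (85 + F)/(2*F))
(((8718 + 10539)*(2014 + A(-42)) - 1*(-24284)) + 22173)*(-41365 - 49244) = (((8718 + 10539)*(2014 + (½)*(85 - 42)/(-42)) - 1*(-24284)) + 22173)*(-41365 - 49244) = ((19257*(2014 + (½)*(-1/42)*43) + 24284) + 22173)*(-90609) = ((19257*(2014 - 43/84) + 24284) + 22173)*(-90609) = ((19257*(169133/84) + 24284) + 22173)*(-90609) = ((155094961/4 + 24284) + 22173)*(-90609) = (155192097/4 + 22173)*(-90609) = (155280789/4)*(-90609) = -14069837010501/4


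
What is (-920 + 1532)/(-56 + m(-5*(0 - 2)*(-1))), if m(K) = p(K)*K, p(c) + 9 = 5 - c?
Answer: -153/29 ≈ -5.2759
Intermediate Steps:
p(c) = -4 - c (p(c) = -9 + (5 - c) = -4 - c)
m(K) = K*(-4 - K) (m(K) = (-4 - K)*K = K*(-4 - K))
(-920 + 1532)/(-56 + m(-5*(0 - 2)*(-1))) = (-920 + 1532)/(-56 - -5*(0 - 2)*(-1)*(4 - 5*(0 - 2)*(-1))) = 612/(-56 - -5*(-2)*(-1)*(4 - 5*(-2)*(-1))) = 612/(-56 - 10*(-1)*(4 + 10*(-1))) = 612/(-56 - 1*(-10)*(4 - 10)) = 612/(-56 - 1*(-10)*(-6)) = 612/(-56 - 60) = 612/(-116) = 612*(-1/116) = -153/29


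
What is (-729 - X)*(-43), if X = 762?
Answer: 64113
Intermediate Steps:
(-729 - X)*(-43) = (-729 - 1*762)*(-43) = (-729 - 762)*(-43) = -1491*(-43) = 64113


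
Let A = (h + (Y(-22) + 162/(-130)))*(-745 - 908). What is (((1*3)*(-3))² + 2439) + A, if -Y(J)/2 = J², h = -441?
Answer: 151687698/65 ≈ 2.3337e+6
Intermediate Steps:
Y(J) = -2*J²
A = 151523898/65 (A = (-441 + (-2*(-22)² + 162/(-130)))*(-745 - 908) = (-441 + (-2*484 + 162*(-1/130)))*(-1653) = (-441 + (-968 - 81/65))*(-1653) = (-441 - 63001/65)*(-1653) = -91666/65*(-1653) = 151523898/65 ≈ 2.3311e+6)
(((1*3)*(-3))² + 2439) + A = (((1*3)*(-3))² + 2439) + 151523898/65 = ((3*(-3))² + 2439) + 151523898/65 = ((-9)² + 2439) + 151523898/65 = (81 + 2439) + 151523898/65 = 2520 + 151523898/65 = 151687698/65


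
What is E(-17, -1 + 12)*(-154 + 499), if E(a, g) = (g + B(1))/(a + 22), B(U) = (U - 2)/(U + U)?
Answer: 1449/2 ≈ 724.50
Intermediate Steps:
B(U) = (-2 + U)/(2*U) (B(U) = (-2 + U)/((2*U)) = (-2 + U)*(1/(2*U)) = (-2 + U)/(2*U))
E(a, g) = (-½ + g)/(22 + a) (E(a, g) = (g + (½)*(-2 + 1)/1)/(a + 22) = (g + (½)*1*(-1))/(22 + a) = (g - ½)/(22 + a) = (-½ + g)/(22 + a))
E(-17, -1 + 12)*(-154 + 499) = ((-½ + (-1 + 12))/(22 - 17))*(-154 + 499) = ((-½ + 11)/5)*345 = ((⅕)*(21/2))*345 = (21/10)*345 = 1449/2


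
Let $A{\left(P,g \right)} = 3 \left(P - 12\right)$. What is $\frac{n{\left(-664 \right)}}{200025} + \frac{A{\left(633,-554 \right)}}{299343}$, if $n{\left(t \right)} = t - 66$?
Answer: $\frac{10275079}{3991738905} \approx 0.0025741$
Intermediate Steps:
$n{\left(t \right)} = -66 + t$
$A{\left(P,g \right)} = -36 + 3 P$ ($A{\left(P,g \right)} = 3 \left(-12 + P\right) = -36 + 3 P$)
$\frac{n{\left(-664 \right)}}{200025} + \frac{A{\left(633,-554 \right)}}{299343} = \frac{-66 - 664}{200025} + \frac{-36 + 3 \cdot 633}{299343} = \left(-730\right) \frac{1}{200025} + \left(-36 + 1899\right) \frac{1}{299343} = - \frac{146}{40005} + 1863 \cdot \frac{1}{299343} = - \frac{146}{40005} + \frac{621}{99781} = \frac{10275079}{3991738905}$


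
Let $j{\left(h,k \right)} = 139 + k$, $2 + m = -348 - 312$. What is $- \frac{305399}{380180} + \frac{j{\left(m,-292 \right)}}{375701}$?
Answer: $- \frac{114796877239}{142834006180} \approx -0.80371$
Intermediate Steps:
$m = -662$ ($m = -2 - 660 = -662$)
$- \frac{305399}{380180} + \frac{j{\left(m,-292 \right)}}{375701} = - \frac{305399}{380180} + \frac{139 - 292}{375701} = \left(-305399\right) \frac{1}{380180} - \frac{153}{375701} = - \frac{305399}{380180} - \frac{153}{375701} = - \frac{114796877239}{142834006180}$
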